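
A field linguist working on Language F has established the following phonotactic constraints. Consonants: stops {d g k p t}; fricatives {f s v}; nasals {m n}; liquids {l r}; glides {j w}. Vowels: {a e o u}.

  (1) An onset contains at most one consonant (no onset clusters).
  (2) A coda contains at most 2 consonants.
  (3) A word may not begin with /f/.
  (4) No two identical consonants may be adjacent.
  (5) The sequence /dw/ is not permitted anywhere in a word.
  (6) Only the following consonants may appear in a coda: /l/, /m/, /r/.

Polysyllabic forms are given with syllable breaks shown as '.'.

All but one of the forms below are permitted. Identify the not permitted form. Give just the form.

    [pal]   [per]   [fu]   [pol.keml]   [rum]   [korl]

[pal] — σ1 onset /p/, coda /l/ ok → permitted
[per] — σ1 onset /p/, coda /r/ ok → permitted
[fu] — violates constraint 3: word begins with /f/ → not permitted
[pol.keml] — σ1 onset /p/, coda /l/ ok; σ2 onset /k/, coda /ml/ (2C) ok → permitted
[rum] — σ1 onset /r/, coda /m/ ok → permitted
[korl] — σ1 onset /k/, coda /rl/ (2C) ok → permitted

[fu]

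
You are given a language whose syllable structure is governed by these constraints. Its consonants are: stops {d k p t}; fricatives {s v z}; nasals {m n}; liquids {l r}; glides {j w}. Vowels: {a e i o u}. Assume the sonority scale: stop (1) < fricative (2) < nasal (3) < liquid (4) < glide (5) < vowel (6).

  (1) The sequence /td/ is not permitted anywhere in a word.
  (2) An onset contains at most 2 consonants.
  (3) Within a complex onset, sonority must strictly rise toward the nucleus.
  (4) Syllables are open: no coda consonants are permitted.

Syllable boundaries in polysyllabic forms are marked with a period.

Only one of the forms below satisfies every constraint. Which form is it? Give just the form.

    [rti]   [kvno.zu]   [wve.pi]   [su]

[su]

[rti] — violates constraint 3: syllable 1 onset /rt/: /r/ (liquid, 4) → /t/ (stop, 1) does not rise → phonotactically illegal
[kvno.zu] — violates constraint 2: syllable 1 onset /kvn/ has 3 consonants (> 2) → phonotactically illegal
[wve.pi] — violates constraint 3: syllable 1 onset /wv/: /w/ (glide, 5) → /v/ (fricative, 2) does not rise → phonotactically illegal
[su] — σ1 onset /s/, coda /∅/ ok → phonotactically legal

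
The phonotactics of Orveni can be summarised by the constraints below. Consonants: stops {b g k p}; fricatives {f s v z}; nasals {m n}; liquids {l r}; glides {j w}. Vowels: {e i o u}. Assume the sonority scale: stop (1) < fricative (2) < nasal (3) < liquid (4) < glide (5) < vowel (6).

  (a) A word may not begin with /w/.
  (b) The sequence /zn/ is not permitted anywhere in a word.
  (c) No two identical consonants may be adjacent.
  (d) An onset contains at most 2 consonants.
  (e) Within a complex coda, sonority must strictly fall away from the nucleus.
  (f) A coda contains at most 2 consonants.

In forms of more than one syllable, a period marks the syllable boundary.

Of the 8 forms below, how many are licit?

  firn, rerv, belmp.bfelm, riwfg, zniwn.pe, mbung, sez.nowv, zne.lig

firn — σ1 onset /f/, coda /rn/ (4→3 falls) ok → licit
rerv — σ1 onset /r/, coda /rv/ (4→2 falls) ok → licit
belmp.bfelm — violates constraint (f): syllable 1 coda /lmp/ has 3 consonants (> 2) → illicit
riwfg — violates constraint (f): syllable 1 coda /wfg/ has 3 consonants (> 2) → illicit
zniwn.pe — violates constraint (b): contains banned sequence /zn/ → illicit
mbung — σ1 onset /mb/ (2C), coda /ng/ (3→1 falls) ok → licit
sez.nowv — violates constraint (b): contains banned sequence /zn/ → illicit
zne.lig — violates constraint (b): contains banned sequence /zn/ → illicit
Licit: firn, rerv, mbung → 3.

3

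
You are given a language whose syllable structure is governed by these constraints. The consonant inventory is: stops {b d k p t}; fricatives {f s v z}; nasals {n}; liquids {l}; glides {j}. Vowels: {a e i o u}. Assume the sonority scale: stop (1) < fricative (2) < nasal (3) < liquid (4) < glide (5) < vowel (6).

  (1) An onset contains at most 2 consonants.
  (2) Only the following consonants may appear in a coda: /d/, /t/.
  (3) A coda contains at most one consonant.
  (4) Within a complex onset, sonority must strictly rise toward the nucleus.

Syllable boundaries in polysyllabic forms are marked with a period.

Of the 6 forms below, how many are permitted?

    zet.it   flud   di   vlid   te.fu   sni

6

zet.it — σ1 onset /z/, coda /t/ ok; σ2 onset /∅/, coda /t/ ok → permitted
flud — σ1 onset /fl/ (2→4 rises), coda /d/ ok → permitted
di — σ1 onset /d/, coda /∅/ ok → permitted
vlid — σ1 onset /vl/ (2→4 rises), coda /d/ ok → permitted
te.fu — σ1 onset /t/, coda /∅/ ok; σ2 onset /f/, coda /∅/ ok → permitted
sni — σ1 onset /sn/ (2→3 rises), coda /∅/ ok → permitted
Permitted: zet.it, flud, di, vlid, te.fu, sni → 6.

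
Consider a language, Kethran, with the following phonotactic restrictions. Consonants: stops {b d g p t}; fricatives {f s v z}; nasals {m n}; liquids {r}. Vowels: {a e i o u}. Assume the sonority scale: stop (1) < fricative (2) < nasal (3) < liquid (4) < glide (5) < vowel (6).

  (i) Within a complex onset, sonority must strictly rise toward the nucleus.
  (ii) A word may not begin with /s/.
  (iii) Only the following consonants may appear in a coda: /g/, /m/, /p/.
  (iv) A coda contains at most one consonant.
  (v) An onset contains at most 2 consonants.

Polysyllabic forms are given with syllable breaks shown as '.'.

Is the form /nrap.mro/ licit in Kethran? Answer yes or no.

yes

/nrap.mro/ — σ1 onset /nr/ (3→4 rises), coda /p/ ok; σ2 onset /mr/ (3→4 rises), coda /∅/ ok → licit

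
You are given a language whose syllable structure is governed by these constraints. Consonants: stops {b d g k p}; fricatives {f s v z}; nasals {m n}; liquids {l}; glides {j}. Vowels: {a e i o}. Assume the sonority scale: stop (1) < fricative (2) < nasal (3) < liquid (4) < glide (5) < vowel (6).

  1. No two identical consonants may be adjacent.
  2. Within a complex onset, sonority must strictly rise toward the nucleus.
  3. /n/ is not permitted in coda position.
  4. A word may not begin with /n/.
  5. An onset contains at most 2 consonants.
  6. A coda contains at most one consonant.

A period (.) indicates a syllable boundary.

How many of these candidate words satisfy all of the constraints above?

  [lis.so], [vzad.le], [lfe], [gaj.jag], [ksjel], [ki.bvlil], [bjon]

[lis.so] — violates constraint 1: adjacent identical consonants /ss/ → illicit
[vzad.le] — violates constraint 2: syllable 1 onset /vz/: /v/ (fricative, 2) → /z/ (fricative, 2) does not rise → illicit
[lfe] — violates constraint 2: syllable 1 onset /lf/: /l/ (liquid, 4) → /f/ (fricative, 2) does not rise → illicit
[gaj.jag] — violates constraint 1: adjacent identical consonants /jj/ → illicit
[ksjel] — violates constraint 5: syllable 1 onset /ksj/ has 3 consonants (> 2) → illicit
[ki.bvlil] — violates constraint 5: syllable 2 onset /bvl/ has 3 consonants (> 2) → illicit
[bjon] — violates constraint 3: syllable 1 coda contains /n/ → illicit
No form is licit → 0.

0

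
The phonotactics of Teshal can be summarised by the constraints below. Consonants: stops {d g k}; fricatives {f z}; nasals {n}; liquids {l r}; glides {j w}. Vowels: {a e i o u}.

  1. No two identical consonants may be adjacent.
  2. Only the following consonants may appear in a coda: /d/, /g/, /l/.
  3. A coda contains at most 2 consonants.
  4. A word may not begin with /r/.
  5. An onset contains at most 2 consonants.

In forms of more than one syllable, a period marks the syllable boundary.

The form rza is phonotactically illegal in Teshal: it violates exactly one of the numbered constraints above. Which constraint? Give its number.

rza: word begins with /r/.
This is a violation of constraint 4: "A word may not begin with /r/."
The remaining constraints (1, 2, 3, 5) are satisfied.

4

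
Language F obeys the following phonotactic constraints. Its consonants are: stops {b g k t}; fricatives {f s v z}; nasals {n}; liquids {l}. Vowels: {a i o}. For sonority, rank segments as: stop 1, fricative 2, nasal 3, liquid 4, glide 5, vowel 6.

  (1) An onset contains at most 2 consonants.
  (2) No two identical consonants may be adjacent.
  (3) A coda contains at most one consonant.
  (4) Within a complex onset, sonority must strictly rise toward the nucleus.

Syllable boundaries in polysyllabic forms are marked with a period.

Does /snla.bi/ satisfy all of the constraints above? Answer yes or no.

/snla.bi/ — violates constraint 1: syllable 1 onset /snl/ has 3 consonants (> 2) → ill-formed

no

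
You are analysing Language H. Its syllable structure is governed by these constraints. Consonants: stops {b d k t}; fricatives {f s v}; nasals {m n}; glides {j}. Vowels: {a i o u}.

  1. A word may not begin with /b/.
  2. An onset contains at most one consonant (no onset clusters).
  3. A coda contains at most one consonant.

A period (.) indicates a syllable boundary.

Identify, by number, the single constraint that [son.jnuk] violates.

2

[son.jnuk]: syllable 2 onset /jn/ has 2 consonants (> 1).
This is a violation of constraint 2: "An onset contains at most one consonant (no onset clusters)."
The remaining constraints (1, 3) are satisfied.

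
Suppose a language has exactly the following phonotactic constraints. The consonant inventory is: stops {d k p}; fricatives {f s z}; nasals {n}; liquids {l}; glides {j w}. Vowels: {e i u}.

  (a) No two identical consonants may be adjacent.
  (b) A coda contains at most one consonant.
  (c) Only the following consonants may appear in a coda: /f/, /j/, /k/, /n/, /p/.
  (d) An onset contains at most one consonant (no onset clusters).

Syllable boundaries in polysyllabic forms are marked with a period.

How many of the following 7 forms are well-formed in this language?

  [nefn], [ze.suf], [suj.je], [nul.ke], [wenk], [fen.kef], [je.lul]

2

[nefn] — violates constraint (b): syllable 1 coda /fn/ has 2 consonants (> 1) → ill-formed
[ze.suf] — σ1 onset /z/, coda /∅/ ok; σ2 onset /s/, coda /f/ ok → well-formed
[suj.je] — violates constraint (a): adjacent identical consonants /jj/ → ill-formed
[nul.ke] — violates constraint (c): syllable 1 coda contains /l/, which is not a licensed coda consonant → ill-formed
[wenk] — violates constraint (b): syllable 1 coda /nk/ has 2 consonants (> 1) → ill-formed
[fen.kef] — σ1 onset /f/, coda /n/ ok; σ2 onset /k/, coda /f/ ok → well-formed
[je.lul] — violates constraint (c): syllable 2 coda contains /l/, which is not a licensed coda consonant → ill-formed
Well-formed: [ze.suf], [fen.kef] → 2.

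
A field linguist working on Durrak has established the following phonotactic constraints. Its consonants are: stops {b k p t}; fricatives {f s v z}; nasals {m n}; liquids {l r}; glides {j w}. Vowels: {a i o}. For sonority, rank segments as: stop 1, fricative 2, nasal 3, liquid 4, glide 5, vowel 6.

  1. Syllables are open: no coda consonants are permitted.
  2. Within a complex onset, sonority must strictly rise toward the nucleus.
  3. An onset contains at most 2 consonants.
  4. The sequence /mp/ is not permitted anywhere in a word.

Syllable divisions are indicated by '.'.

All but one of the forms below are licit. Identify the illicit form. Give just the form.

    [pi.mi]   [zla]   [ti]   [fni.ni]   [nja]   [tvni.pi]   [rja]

[tvni.pi]

[pi.mi] — σ1 onset /p/, coda /∅/ ok; σ2 onset /m/, coda /∅/ ok → licit
[zla] — σ1 onset /zl/ (2→4 rises), coda /∅/ ok → licit
[ti] — σ1 onset /t/, coda /∅/ ok → licit
[fni.ni] — σ1 onset /fn/ (2→3 rises), coda /∅/ ok; σ2 onset /n/, coda /∅/ ok → licit
[nja] — σ1 onset /nj/ (3→5 rises), coda /∅/ ok → licit
[tvni.pi] — violates constraint 3: syllable 1 onset /tvn/ has 3 consonants (> 2) → illicit
[rja] — σ1 onset /rj/ (4→5 rises), coda /∅/ ok → licit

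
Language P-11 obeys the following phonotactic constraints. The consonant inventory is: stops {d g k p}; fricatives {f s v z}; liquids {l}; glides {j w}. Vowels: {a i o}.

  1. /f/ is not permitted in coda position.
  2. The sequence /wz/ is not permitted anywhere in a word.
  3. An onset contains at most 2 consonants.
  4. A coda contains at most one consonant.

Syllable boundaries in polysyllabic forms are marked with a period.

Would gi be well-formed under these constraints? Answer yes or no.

gi — σ1 onset /g/, coda /∅/ ok → well-formed

yes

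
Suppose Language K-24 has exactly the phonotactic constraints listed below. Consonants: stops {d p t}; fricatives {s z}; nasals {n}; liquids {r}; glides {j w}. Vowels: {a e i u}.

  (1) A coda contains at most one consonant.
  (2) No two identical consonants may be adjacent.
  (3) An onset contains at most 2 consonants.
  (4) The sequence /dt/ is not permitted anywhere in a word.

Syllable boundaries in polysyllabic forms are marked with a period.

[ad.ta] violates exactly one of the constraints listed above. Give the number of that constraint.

4

[ad.ta]: contains banned sequence /dt/.
This is a violation of constraint 4: "The sequence /dt/ is not permitted anywhere in a word."
The remaining constraints (1, 2, 3) are satisfied.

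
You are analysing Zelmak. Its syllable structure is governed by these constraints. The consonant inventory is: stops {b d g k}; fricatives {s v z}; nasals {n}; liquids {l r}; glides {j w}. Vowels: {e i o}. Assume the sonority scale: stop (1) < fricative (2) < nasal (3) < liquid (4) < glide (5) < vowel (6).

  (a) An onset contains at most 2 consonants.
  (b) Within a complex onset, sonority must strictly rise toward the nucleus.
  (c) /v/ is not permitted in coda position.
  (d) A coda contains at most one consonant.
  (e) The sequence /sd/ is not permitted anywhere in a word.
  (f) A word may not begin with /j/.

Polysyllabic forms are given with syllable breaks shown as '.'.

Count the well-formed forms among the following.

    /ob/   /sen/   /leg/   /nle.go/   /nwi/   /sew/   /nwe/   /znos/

8

/ob/ — σ1 onset /∅/, coda /b/ ok → well-formed
/sen/ — σ1 onset /s/, coda /n/ ok → well-formed
/leg/ — σ1 onset /l/, coda /g/ ok → well-formed
/nle.go/ — σ1 onset /nl/ (3→4 rises), coda /∅/ ok; σ2 onset /g/, coda /∅/ ok → well-formed
/nwi/ — σ1 onset /nw/ (3→5 rises), coda /∅/ ok → well-formed
/sew/ — σ1 onset /s/, coda /w/ ok → well-formed
/nwe/ — σ1 onset /nw/ (3→5 rises), coda /∅/ ok → well-formed
/znos/ — σ1 onset /zn/ (2→3 rises), coda /s/ ok → well-formed
Well-formed: /ob/, /sen/, /leg/, /nle.go/, /nwi/, /sew/, /nwe/, /znos/ → 8.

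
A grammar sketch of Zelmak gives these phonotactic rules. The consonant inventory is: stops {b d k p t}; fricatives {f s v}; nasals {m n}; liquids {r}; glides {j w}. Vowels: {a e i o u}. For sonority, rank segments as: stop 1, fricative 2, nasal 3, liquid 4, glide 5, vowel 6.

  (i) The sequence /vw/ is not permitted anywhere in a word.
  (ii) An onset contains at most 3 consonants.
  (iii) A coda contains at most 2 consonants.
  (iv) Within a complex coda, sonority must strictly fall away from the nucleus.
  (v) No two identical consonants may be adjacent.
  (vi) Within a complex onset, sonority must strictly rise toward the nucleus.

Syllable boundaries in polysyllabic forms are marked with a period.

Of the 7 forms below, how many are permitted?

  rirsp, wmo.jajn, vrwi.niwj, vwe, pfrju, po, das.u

rirsp — violates constraint (iii): syllable 1 coda /rsp/ has 3 consonants (> 2) → not permitted
wmo.jajn — violates constraint (vi): syllable 1 onset /wm/: /w/ (glide, 5) → /m/ (nasal, 3) does not rise → not permitted
vrwi.niwj — violates constraint (iv): syllable 2 coda /wj/: /w/ (glide, 5) → /j/ (glide, 5) does not fall → not permitted
vwe — violates constraint (i): contains banned sequence /vw/ → not permitted
pfrju — violates constraint (ii): syllable 1 onset /pfrj/ has 4 consonants (> 3) → not permitted
po — σ1 onset /p/, coda /∅/ ok → permitted
das.u — σ1 onset /d/, coda /s/ ok; σ2 onset /∅/, coda /∅/ ok → permitted
Permitted: po, das.u → 2.

2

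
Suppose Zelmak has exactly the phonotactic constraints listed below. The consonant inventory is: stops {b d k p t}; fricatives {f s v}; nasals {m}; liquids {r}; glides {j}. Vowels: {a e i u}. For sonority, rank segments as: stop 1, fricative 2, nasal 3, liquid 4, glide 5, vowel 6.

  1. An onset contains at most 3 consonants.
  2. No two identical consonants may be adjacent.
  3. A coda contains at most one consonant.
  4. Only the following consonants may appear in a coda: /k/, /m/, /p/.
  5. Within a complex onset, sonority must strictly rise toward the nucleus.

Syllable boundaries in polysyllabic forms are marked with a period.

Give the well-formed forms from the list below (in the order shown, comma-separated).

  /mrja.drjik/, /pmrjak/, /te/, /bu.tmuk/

/mrja.drjik/, /te/, /bu.tmuk/

/mrja.drjik/ — σ1 onset /mrj/ (3→4→5 rises), coda /∅/ ok; σ2 onset /drj/ (1→4→5 rises), coda /k/ ok → well-formed
/pmrjak/ — violates constraint 1: syllable 1 onset /pmrj/ has 4 consonants (> 3) → ill-formed
/te/ — σ1 onset /t/, coda /∅/ ok → well-formed
/bu.tmuk/ — σ1 onset /b/, coda /∅/ ok; σ2 onset /tm/ (1→3 rises), coda /k/ ok → well-formed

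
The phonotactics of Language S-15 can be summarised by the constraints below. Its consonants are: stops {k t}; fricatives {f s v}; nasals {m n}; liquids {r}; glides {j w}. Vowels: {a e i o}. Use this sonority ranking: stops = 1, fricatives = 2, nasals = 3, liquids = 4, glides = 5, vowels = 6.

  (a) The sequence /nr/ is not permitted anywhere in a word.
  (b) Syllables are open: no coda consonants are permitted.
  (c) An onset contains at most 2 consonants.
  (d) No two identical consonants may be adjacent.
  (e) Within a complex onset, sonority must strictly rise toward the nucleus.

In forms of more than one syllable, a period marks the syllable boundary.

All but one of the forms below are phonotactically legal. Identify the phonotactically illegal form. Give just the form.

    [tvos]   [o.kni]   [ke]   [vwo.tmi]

[tvos]

[tvos] — violates constraint (b): syllable 1 coda /s/ has 1 consonant (> 0) → phonotactically illegal
[o.kni] — σ1 onset /∅/, coda /∅/ ok; σ2 onset /kn/ (1→3 rises), coda /∅/ ok → phonotactically legal
[ke] — σ1 onset /k/, coda /∅/ ok → phonotactically legal
[vwo.tmi] — σ1 onset /vw/ (2→5 rises), coda /∅/ ok; σ2 onset /tm/ (1→3 rises), coda /∅/ ok → phonotactically legal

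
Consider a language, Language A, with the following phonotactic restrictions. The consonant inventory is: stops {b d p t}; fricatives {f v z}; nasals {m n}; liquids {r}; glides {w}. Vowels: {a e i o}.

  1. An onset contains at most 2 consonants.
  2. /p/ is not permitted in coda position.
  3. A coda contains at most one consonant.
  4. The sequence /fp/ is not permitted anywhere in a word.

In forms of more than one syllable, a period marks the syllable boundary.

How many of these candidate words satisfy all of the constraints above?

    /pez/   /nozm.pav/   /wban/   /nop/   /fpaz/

2

/pez/ — σ1 onset /p/, coda /z/ ok → well-formed
/nozm.pav/ — violates constraint 3: syllable 1 coda /zm/ has 2 consonants (> 1) → ill-formed
/wban/ — σ1 onset /wb/ (2C), coda /n/ ok → well-formed
/nop/ — violates constraint 2: syllable 1 coda contains /p/ → ill-formed
/fpaz/ — violates constraint 4: contains banned sequence /fp/ → ill-formed
Well-formed: /pez/, /wban/ → 2.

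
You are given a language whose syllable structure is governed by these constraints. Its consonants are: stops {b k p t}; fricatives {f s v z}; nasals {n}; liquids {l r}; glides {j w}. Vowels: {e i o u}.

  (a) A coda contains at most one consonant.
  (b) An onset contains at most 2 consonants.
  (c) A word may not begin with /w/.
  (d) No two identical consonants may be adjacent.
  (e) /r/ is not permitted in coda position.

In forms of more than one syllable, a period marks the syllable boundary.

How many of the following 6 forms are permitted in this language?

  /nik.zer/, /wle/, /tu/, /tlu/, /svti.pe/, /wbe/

/nik.zer/ — violates constraint (e): syllable 2 coda contains /r/ → not permitted
/wle/ — violates constraint (c): word begins with /w/ → not permitted
/tu/ — σ1 onset /t/, coda /∅/ ok → permitted
/tlu/ — σ1 onset /tl/ (2C), coda /∅/ ok → permitted
/svti.pe/ — violates constraint (b): syllable 1 onset /svt/ has 3 consonants (> 2) → not permitted
/wbe/ — violates constraint (c): word begins with /w/ → not permitted
Permitted: /tu/, /tlu/ → 2.

2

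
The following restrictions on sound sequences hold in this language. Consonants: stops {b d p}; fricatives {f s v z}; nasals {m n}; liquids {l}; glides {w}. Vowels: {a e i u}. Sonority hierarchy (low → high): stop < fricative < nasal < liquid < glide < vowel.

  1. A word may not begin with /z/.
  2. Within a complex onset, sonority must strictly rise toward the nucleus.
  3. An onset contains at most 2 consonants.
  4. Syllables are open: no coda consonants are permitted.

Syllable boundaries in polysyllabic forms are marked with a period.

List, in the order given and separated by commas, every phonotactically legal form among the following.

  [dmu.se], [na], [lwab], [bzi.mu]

[dmu.se] — σ1 onset /dm/ (1→3 rises), coda /∅/ ok; σ2 onset /s/, coda /∅/ ok → phonotactically legal
[na] — σ1 onset /n/, coda /∅/ ok → phonotactically legal
[lwab] — violates constraint 4: syllable 1 coda /b/ has 1 consonant (> 0) → phonotactically illegal
[bzi.mu] — σ1 onset /bz/ (1→2 rises), coda /∅/ ok; σ2 onset /m/, coda /∅/ ok → phonotactically legal

[dmu.se], [na], [bzi.mu]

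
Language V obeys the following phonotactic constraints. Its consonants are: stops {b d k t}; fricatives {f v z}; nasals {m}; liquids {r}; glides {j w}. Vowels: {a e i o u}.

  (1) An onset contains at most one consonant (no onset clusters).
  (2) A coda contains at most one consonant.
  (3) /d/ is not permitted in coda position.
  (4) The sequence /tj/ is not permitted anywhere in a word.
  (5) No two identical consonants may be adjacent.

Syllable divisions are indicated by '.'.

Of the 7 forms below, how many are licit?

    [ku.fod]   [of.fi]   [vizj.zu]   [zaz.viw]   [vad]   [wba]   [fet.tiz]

[ku.fod] — violates constraint 3: syllable 2 coda contains /d/ → illicit
[of.fi] — violates constraint 5: adjacent identical consonants /ff/ → illicit
[vizj.zu] — violates constraint 2: syllable 1 coda /zj/ has 2 consonants (> 1) → illicit
[zaz.viw] — σ1 onset /z/, coda /z/ ok; σ2 onset /v/, coda /w/ ok → licit
[vad] — violates constraint 3: syllable 1 coda contains /d/ → illicit
[wba] — violates constraint 1: syllable 1 onset /wb/ has 2 consonants (> 1) → illicit
[fet.tiz] — violates constraint 5: adjacent identical consonants /tt/ → illicit
Licit: [zaz.viw] → 1.

1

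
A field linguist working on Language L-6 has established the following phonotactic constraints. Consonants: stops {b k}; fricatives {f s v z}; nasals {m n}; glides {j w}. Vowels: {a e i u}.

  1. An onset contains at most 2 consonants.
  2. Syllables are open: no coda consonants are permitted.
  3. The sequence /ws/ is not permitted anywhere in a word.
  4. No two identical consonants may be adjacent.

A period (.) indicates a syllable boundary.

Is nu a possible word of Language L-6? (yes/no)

nu — σ1 onset /n/, coda /∅/ ok → permitted

yes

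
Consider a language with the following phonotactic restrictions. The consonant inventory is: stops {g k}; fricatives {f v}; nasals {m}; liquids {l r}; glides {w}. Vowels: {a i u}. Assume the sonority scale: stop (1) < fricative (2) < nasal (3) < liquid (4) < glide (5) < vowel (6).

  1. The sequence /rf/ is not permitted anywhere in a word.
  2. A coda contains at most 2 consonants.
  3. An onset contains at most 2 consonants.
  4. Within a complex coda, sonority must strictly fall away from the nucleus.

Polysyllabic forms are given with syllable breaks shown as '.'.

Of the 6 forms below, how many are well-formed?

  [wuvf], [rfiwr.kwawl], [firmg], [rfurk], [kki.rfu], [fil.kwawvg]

[wuvf] — violates constraint 4: syllable 1 coda /vf/: /v/ (fricative, 2) → /f/ (fricative, 2) does not fall → ill-formed
[rfiwr.kwawl] — violates constraint 1: contains banned sequence /rf/ → ill-formed
[firmg] — violates constraint 2: syllable 1 coda /rmg/ has 3 consonants (> 2) → ill-formed
[rfurk] — violates constraint 1: contains banned sequence /rf/ → ill-formed
[kki.rfu] — violates constraint 1: contains banned sequence /rf/ → ill-formed
[fil.kwawvg] — violates constraint 2: syllable 2 coda /wvg/ has 3 consonants (> 2) → ill-formed
No form is well-formed → 0.

0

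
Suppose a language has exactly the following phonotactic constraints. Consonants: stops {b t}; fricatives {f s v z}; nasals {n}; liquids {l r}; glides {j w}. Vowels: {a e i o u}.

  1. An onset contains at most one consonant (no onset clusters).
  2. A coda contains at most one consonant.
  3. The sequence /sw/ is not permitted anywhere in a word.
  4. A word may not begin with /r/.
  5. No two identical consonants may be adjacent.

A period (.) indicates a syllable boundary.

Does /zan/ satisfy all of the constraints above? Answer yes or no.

/zan/ — σ1 onset /z/, coda /n/ ok → well-formed

yes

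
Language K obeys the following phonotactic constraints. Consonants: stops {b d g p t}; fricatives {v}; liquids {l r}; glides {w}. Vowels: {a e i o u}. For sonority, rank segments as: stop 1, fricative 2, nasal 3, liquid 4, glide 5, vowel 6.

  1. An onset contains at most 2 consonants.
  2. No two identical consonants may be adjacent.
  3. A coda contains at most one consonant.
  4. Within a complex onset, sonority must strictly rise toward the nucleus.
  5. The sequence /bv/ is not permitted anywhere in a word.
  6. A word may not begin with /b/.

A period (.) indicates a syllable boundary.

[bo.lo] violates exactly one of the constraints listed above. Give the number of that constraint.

[bo.lo]: word begins with /b/.
This is a violation of constraint 6: "A word may not begin with /b/."
The remaining constraints (1, 2, 3, 4, 5) are satisfied.

6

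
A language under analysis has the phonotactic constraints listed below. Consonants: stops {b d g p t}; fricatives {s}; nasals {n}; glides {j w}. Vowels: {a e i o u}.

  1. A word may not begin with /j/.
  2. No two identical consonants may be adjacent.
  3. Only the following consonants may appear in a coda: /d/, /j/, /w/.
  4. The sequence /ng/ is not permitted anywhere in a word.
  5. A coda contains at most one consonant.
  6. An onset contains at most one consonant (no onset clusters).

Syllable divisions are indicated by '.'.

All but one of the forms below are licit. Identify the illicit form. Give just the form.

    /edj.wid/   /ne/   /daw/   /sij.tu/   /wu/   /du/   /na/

/edj.wid/

/edj.wid/ — violates constraint 5: syllable 1 coda /dj/ has 2 consonants (> 1) → illicit
/ne/ — σ1 onset /n/, coda /∅/ ok → licit
/daw/ — σ1 onset /d/, coda /w/ ok → licit
/sij.tu/ — σ1 onset /s/, coda /j/ ok; σ2 onset /t/, coda /∅/ ok → licit
/wu/ — σ1 onset /w/, coda /∅/ ok → licit
/du/ — σ1 onset /d/, coda /∅/ ok → licit
/na/ — σ1 onset /n/, coda /∅/ ok → licit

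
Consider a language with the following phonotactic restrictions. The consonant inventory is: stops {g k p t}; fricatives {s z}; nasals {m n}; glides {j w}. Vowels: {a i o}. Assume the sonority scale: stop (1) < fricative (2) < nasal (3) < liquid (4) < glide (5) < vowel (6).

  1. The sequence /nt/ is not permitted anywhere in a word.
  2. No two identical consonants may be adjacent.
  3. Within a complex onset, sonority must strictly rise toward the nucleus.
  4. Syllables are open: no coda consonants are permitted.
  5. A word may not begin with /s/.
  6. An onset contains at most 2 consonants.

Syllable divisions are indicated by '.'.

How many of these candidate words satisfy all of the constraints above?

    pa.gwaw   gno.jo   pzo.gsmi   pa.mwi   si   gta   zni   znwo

3

pa.gwaw — violates constraint 4: syllable 2 coda /w/ has 1 consonant (> 0) → ill-formed
gno.jo — σ1 onset /gn/ (1→3 rises), coda /∅/ ok; σ2 onset /j/, coda /∅/ ok → well-formed
pzo.gsmi — violates constraint 6: syllable 2 onset /gsm/ has 3 consonants (> 2) → ill-formed
pa.mwi — σ1 onset /p/, coda /∅/ ok; σ2 onset /mw/ (3→5 rises), coda /∅/ ok → well-formed
si — violates constraint 5: word begins with /s/ → ill-formed
gta — violates constraint 3: syllable 1 onset /gt/: /g/ (stop, 1) → /t/ (stop, 1) does not rise → ill-formed
zni — σ1 onset /zn/ (2→3 rises), coda /∅/ ok → well-formed
znwo — violates constraint 6: syllable 1 onset /znw/ has 3 consonants (> 2) → ill-formed
Well-formed: gno.jo, pa.mwi, zni → 3.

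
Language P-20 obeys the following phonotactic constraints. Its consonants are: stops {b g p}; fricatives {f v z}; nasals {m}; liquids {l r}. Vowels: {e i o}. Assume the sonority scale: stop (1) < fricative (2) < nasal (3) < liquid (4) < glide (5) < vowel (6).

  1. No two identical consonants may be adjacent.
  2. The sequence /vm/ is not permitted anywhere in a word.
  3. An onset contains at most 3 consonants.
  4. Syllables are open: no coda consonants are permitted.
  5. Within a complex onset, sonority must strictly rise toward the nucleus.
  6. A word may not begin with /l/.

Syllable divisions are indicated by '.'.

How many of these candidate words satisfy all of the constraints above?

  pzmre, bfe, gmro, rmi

pzmre — violates constraint 3: syllable 1 onset /pzmr/ has 4 consonants (> 3) → not permitted
bfe — σ1 onset /bf/ (1→2 rises), coda /∅/ ok → permitted
gmro — σ1 onset /gmr/ (1→3→4 rises), coda /∅/ ok → permitted
rmi — violates constraint 5: syllable 1 onset /rm/: /r/ (liquid, 4) → /m/ (nasal, 3) does not rise → not permitted
Permitted: bfe, gmro → 2.

2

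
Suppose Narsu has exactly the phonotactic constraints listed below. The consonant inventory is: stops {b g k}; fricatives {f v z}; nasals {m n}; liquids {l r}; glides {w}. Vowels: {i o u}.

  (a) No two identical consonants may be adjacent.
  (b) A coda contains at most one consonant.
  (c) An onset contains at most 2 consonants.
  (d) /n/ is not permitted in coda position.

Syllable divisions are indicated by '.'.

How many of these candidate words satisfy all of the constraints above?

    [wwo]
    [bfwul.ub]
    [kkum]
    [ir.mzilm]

[wwo] — violates constraint (a): adjacent identical consonants /ww/ → phonotactically illegal
[bfwul.ub] — violates constraint (c): syllable 1 onset /bfw/ has 3 consonants (> 2) → phonotactically illegal
[kkum] — violates constraint (a): adjacent identical consonants /kk/ → phonotactically illegal
[ir.mzilm] — violates constraint (b): syllable 2 coda /lm/ has 2 consonants (> 1) → phonotactically illegal
No form is phonotactically legal → 0.

0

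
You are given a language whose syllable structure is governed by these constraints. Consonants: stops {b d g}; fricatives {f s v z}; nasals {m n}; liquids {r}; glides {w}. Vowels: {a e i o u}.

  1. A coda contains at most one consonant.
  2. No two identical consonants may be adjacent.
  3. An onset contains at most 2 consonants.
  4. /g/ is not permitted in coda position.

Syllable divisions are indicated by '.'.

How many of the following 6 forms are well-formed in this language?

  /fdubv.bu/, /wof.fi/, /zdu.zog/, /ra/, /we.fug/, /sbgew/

1

/fdubv.bu/ — violates constraint 1: syllable 1 coda /bv/ has 2 consonants (> 1) → ill-formed
/wof.fi/ — violates constraint 2: adjacent identical consonants /ff/ → ill-formed
/zdu.zog/ — violates constraint 4: syllable 2 coda contains /g/ → ill-formed
/ra/ — σ1 onset /r/, coda /∅/ ok → well-formed
/we.fug/ — violates constraint 4: syllable 2 coda contains /g/ → ill-formed
/sbgew/ — violates constraint 3: syllable 1 onset /sbg/ has 3 consonants (> 2) → ill-formed
Well-formed: /ra/ → 1.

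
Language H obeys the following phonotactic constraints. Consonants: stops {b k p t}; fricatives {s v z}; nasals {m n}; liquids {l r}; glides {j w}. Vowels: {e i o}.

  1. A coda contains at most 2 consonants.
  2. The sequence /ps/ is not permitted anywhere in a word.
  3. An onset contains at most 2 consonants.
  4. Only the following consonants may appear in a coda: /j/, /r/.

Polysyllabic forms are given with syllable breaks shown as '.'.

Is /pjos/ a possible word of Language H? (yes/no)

/pjos/ — violates constraint 4: syllable 1 coda contains /s/, which is not a licensed coda consonant → phonotactically illegal

no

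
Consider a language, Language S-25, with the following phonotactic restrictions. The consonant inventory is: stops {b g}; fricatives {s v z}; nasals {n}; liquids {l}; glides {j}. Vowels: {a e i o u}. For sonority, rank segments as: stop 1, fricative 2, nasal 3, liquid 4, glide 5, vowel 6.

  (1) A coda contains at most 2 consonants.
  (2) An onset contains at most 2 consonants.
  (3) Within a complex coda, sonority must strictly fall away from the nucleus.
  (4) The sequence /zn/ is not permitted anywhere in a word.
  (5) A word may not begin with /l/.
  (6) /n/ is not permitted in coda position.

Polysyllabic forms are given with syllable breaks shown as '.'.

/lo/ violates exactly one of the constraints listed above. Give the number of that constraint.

/lo/: word begins with /l/.
This is a violation of constraint 5: "A word may not begin with /l/."
The remaining constraints (1, 2, 3, 4, 6) are satisfied.

5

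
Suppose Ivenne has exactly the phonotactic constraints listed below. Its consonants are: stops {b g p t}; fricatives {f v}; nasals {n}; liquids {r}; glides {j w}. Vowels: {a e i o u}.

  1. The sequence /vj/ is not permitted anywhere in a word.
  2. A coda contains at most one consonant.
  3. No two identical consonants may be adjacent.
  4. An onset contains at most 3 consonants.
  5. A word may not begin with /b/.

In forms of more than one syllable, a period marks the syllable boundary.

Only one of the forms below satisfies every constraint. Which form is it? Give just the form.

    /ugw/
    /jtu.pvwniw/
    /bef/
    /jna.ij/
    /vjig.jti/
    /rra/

/jna.ij/

/ugw/ — violates constraint 2: syllable 1 coda /gw/ has 2 consonants (> 1) → not permitted
/jtu.pvwniw/ — violates constraint 4: syllable 2 onset /pvwn/ has 4 consonants (> 3) → not permitted
/bef/ — violates constraint 5: word begins with /b/ → not permitted
/jna.ij/ — σ1 onset /jn/ (2C), coda /∅/ ok; σ2 onset /∅/, coda /j/ ok → permitted
/vjig.jti/ — violates constraint 1: contains banned sequence /vj/ → not permitted
/rra/ — violates constraint 3: adjacent identical consonants /rr/ → not permitted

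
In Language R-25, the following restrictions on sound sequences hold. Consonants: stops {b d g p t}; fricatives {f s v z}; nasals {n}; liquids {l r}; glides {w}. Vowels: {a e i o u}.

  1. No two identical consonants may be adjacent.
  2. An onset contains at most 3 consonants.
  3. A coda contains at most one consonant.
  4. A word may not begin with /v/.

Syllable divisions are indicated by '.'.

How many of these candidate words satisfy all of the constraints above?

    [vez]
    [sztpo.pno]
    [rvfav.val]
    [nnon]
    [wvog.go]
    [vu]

[vez] — violates constraint 4: word begins with /v/ → phonotactically illegal
[sztpo.pno] — violates constraint 2: syllable 1 onset /sztp/ has 4 consonants (> 3) → phonotactically illegal
[rvfav.val] — violates constraint 1: adjacent identical consonants /vv/ → phonotactically illegal
[nnon] — violates constraint 1: adjacent identical consonants /nn/ → phonotactically illegal
[wvog.go] — violates constraint 1: adjacent identical consonants /gg/ → phonotactically illegal
[vu] — violates constraint 4: word begins with /v/ → phonotactically illegal
No form is phonotactically legal → 0.

0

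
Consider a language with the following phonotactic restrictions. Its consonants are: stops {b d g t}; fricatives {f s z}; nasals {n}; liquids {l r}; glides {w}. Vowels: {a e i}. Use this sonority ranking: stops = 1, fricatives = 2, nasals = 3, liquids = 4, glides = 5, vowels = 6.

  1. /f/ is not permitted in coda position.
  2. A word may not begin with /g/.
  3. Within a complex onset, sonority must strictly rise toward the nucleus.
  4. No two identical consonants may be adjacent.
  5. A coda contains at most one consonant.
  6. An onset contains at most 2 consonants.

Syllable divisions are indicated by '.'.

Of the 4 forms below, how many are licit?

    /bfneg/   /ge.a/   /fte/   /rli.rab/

/bfneg/ — violates constraint 6: syllable 1 onset /bfn/ has 3 consonants (> 2) → illicit
/ge.a/ — violates constraint 2: word begins with /g/ → illicit
/fte/ — violates constraint 3: syllable 1 onset /ft/: /f/ (fricative, 2) → /t/ (stop, 1) does not rise → illicit
/rli.rab/ — violates constraint 3: syllable 1 onset /rl/: /r/ (liquid, 4) → /l/ (liquid, 4) does not rise → illicit
No form is licit → 0.

0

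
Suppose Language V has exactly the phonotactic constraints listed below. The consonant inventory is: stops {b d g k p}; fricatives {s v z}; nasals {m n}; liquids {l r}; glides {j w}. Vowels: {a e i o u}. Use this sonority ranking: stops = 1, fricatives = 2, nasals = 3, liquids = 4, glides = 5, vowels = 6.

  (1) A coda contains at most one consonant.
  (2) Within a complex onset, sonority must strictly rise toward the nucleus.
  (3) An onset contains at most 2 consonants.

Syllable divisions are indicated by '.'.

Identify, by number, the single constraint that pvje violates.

pvje: syllable 1 onset /pvj/ has 3 consonants (> 2).
This is a violation of constraint 3: "An onset contains at most 2 consonants."
The remaining constraints (1, 2) are satisfied.

3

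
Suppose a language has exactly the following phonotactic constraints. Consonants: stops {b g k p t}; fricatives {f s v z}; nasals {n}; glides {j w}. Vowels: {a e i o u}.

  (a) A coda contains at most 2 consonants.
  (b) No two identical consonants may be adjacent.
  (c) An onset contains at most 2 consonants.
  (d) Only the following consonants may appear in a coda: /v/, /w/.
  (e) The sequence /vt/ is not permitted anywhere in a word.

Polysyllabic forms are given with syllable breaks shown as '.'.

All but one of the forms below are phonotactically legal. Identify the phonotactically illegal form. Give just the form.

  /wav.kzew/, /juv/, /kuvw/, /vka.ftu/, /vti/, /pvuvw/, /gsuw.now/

/vti/

/wav.kzew/ — σ1 onset /w/, coda /v/ ok; σ2 onset /kz/ (2C), coda /w/ ok → phonotactically legal
/juv/ — σ1 onset /j/, coda /v/ ok → phonotactically legal
/kuvw/ — σ1 onset /k/, coda /vw/ (2C) ok → phonotactically legal
/vka.ftu/ — σ1 onset /vk/ (2C), coda /∅/ ok; σ2 onset /ft/ (2C), coda /∅/ ok → phonotactically legal
/vti/ — violates constraint (e): contains banned sequence /vt/ → phonotactically illegal
/pvuvw/ — σ1 onset /pv/ (2C), coda /vw/ (2C) ok → phonotactically legal
/gsuw.now/ — σ1 onset /gs/ (2C), coda /w/ ok; σ2 onset /n/, coda /w/ ok → phonotactically legal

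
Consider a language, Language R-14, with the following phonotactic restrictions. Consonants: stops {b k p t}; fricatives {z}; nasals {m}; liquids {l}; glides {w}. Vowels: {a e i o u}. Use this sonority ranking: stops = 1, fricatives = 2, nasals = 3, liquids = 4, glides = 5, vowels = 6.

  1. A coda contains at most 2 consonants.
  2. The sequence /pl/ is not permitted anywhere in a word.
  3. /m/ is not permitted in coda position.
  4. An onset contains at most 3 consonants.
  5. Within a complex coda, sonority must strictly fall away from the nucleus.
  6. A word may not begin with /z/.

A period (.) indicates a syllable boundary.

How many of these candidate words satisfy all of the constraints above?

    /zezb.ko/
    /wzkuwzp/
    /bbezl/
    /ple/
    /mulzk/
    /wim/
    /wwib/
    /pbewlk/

/zezb.ko/ — violates constraint 6: word begins with /z/ → ill-formed
/wzkuwzp/ — violates constraint 1: syllable 1 coda /wzp/ has 3 consonants (> 2) → ill-formed
/bbezl/ — violates constraint 5: syllable 1 coda /zl/: /z/ (fricative, 2) → /l/ (liquid, 4) does not fall → ill-formed
/ple/ — violates constraint 2: contains banned sequence /pl/ → ill-formed
/mulzk/ — violates constraint 1: syllable 1 coda /lzk/ has 3 consonants (> 2) → ill-formed
/wim/ — violates constraint 3: syllable 1 coda contains /m/ → ill-formed
/wwib/ — σ1 onset /ww/ (2C), coda /b/ ok → well-formed
/pbewlk/ — violates constraint 1: syllable 1 coda /wlk/ has 3 consonants (> 2) → ill-formed
Well-formed: /wwib/ → 1.

1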